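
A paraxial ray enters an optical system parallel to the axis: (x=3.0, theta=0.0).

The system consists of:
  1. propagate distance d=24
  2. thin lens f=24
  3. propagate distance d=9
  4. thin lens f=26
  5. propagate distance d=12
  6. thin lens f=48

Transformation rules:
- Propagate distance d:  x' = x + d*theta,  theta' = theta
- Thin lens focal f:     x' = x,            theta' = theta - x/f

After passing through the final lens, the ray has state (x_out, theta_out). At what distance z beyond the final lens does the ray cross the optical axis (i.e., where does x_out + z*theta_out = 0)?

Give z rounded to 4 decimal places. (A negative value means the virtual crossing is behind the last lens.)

Initial: x=3.0000 theta=0.0000
After 1 (propagate distance d=24): x=3.0000 theta=0.0000
After 2 (thin lens f=24): x=3.0000 theta=-0.1250
After 3 (propagate distance d=9): x=1.8750 theta=-0.1250
After 4 (thin lens f=26): x=1.8750 theta=-41/208 (≈-0.1971)
After 5 (propagate distance d=12): x=-51/104 (≈-0.4904) theta=-41/208 (≈-0.1971)
After 6 (thin lens f=48): x=-51/104 (≈-0.4904) theta=-311/1664 (≈-0.1869)
z_focus = -x_out/theta_out = -(-51/104)/(-311/1664) = -816/311 ≈ -2.6238
Rounded to 4 decimal places: z = -2.6238

Answer: -2.6238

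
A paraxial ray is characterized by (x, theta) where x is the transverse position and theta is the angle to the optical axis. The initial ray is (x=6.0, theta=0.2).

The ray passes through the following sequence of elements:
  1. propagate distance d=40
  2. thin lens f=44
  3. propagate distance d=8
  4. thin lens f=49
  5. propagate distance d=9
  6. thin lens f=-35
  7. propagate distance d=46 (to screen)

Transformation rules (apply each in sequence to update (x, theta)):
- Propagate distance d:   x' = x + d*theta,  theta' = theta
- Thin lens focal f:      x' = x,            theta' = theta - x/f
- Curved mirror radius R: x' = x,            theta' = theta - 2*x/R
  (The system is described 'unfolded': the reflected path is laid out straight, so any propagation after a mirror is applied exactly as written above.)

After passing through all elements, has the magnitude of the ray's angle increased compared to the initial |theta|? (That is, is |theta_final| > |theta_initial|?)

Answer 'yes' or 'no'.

Initial: x=6.0000 theta=0.2000
After 1 (propagate distance d=40): x=14.0000 theta=0.2000
After 2 (thin lens f=44): x=14.0000 theta=-13/110 (≈-0.1182)
After 3 (propagate distance d=8): x=718/55 (≈13.0545) theta=-13/110 (≈-0.1182)
After 4 (thin lens f=49): x=718/55 (≈13.0545) theta=-2073/5390 (≈-0.3846)
After 5 (propagate distance d=9): x=51707/5390 (≈9.5931) theta=-2073/5390 (≈-0.3846)
After 6 (thin lens f=-35): x=51707/5390 (≈9.5931) theta=-10424/94325 (≈-0.1105)
After 7 (propagate distance d=46 (to screen)): x=850737/188650 (≈4.5096) theta=-10424/94325 (≈-0.1105)
|theta_initial|=0.2000 |theta_final|=10424/94325 (≈0.1105) -> not increased

Answer: no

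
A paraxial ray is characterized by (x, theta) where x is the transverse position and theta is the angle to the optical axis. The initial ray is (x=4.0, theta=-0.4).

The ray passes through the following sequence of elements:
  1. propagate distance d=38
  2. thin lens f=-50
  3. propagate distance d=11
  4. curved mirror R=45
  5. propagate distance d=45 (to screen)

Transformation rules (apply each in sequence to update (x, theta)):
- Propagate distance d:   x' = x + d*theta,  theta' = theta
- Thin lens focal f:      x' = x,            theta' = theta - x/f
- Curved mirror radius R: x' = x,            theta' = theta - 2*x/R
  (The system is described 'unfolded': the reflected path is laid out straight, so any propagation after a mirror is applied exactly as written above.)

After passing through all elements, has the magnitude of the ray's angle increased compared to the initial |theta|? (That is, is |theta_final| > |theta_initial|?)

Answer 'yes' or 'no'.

Initial: x=4.0000 theta=-0.4000
After 1 (propagate distance d=38): x=-11.2000 theta=-0.4000
After 2 (thin lens f=-50): x=-11.2000 theta=-0.6240
After 3 (propagate distance d=11): x=-18.0640 theta=-0.6240
After 4 (curved mirror R=45): x=-18.0640 theta=1006/5625 (≈0.1788)
After 5 (propagate distance d=45 (to screen)): x=-10.0160 theta=1006/5625 (≈0.1788)
|theta_initial|=0.4000 |theta_final|=1006/5625 (≈0.1788) -> not increased

Answer: no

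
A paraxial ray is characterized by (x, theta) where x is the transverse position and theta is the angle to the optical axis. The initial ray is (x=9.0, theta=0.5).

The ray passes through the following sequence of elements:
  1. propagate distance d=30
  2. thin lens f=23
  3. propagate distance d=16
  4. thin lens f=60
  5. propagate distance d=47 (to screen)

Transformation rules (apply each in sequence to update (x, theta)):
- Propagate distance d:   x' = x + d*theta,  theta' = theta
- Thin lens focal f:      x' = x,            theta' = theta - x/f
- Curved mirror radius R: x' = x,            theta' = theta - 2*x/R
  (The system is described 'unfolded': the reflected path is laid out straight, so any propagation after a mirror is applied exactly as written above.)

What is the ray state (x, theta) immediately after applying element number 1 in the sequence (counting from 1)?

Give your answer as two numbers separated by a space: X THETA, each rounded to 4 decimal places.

Initial: x=9.0000 theta=0.5000
After 1 (propagate distance d=30): x=24.0000 theta=0.5000
Rounded to 4 decimal places: x = 24.0000, theta = 0.5000

Answer: 24.0000 0.5000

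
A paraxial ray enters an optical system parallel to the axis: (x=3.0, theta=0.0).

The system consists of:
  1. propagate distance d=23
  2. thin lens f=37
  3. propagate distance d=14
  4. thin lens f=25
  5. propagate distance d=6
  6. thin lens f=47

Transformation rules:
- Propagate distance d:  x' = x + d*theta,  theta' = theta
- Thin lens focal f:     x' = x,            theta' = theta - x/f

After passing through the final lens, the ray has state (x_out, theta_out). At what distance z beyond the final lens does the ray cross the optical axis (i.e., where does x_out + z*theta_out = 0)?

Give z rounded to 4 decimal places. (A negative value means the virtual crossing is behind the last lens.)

Answer: 5.3044

Derivation:
Initial: x=3.0000 theta=0.0000
After 1 (propagate distance d=23): x=3.0000 theta=0.0000
After 2 (thin lens f=37): x=3.0000 theta=-3/37 (≈-0.0811)
After 3 (propagate distance d=14): x=69/37 (≈1.8649) theta=-3/37 (≈-0.0811)
After 4 (thin lens f=25): x=69/37 (≈1.8649) theta=-144/925 (≈-0.1557)
After 5 (propagate distance d=6): x=861/925 (≈0.9308) theta=-144/925 (≈-0.1557)
After 6 (thin lens f=47): x=861/925 (≈0.9308) theta=-7629/43475 (≈-0.1755)
z_focus = -x_out/theta_out = -(861/925)/(-7629/43475) = 13489/2543 ≈ 5.3044
Rounded to 4 decimal places: z = 5.3044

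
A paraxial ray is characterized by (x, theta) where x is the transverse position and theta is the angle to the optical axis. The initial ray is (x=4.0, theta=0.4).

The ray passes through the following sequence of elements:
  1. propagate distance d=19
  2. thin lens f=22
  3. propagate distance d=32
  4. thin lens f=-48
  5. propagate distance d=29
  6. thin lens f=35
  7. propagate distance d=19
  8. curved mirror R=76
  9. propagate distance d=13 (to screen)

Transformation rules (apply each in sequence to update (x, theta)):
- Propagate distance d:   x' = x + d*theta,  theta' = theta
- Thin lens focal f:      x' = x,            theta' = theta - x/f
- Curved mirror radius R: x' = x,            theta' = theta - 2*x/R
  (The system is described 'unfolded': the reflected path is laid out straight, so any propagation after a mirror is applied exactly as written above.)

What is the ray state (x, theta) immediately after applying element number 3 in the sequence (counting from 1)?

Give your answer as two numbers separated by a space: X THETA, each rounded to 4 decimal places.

Initial: x=4.0000 theta=0.4000
After 1 (propagate distance d=19): x=11.6000 theta=0.4000
After 2 (thin lens f=22): x=11.6000 theta=-7/55 (≈-0.1273)
After 3 (propagate distance d=32): x=414/55 (≈7.5273) theta=-7/55 (≈-0.1273)
Rounded to 4 decimal places: x = 7.5273, theta = -0.1273

Answer: 7.5273 -0.1273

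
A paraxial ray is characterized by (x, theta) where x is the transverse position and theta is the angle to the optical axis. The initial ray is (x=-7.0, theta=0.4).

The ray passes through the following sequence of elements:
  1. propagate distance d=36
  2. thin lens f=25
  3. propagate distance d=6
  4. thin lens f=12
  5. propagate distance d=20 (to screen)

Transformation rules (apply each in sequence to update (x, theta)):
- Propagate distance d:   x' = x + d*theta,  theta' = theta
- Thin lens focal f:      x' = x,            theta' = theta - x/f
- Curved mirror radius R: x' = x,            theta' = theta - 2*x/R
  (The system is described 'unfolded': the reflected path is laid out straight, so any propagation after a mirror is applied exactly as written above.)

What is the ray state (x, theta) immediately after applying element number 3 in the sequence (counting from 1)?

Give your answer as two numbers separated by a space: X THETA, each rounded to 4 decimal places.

Initial: x=-7.0000 theta=0.4000
After 1 (propagate distance d=36): x=7.4000 theta=0.4000
After 2 (thin lens f=25): x=7.4000 theta=0.1040
After 3 (propagate distance d=6): x=8.0240 theta=0.1040
Rounded to 4 decimal places: x = 8.0240, theta = 0.1040

Answer: 8.0240 0.1040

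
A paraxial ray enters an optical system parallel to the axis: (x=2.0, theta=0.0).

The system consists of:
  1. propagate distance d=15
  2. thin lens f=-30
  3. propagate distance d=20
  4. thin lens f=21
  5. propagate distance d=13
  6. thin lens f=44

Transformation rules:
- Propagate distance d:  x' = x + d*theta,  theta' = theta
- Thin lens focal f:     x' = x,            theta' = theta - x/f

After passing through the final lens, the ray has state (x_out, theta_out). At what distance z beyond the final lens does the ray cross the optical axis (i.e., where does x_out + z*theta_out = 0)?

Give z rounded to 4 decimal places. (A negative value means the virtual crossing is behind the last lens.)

Answer: 15.1934

Derivation:
Initial: x=2.0000 theta=0.0000
After 1 (propagate distance d=15): x=2.0000 theta=0.0000
After 2 (thin lens f=-30): x=2.0000 theta=1/15 (≈0.0667)
After 3 (propagate distance d=20): x=10/3 (≈3.3333) theta=1/15 (≈0.0667)
After 4 (thin lens f=21): x=10/3 (≈3.3333) theta=-29/315 (≈-0.0921)
After 5 (propagate distance d=13): x=673/315 (≈2.1365) theta=-29/315 (≈-0.0921)
After 6 (thin lens f=44): x=673/315 (≈2.1365) theta=-1949/13860 (≈-0.1406)
z_focus = -x_out/theta_out = -(673/315)/(-1949/13860) = 29612/1949 ≈ 15.1934
Rounded to 4 decimal places: z = 15.1934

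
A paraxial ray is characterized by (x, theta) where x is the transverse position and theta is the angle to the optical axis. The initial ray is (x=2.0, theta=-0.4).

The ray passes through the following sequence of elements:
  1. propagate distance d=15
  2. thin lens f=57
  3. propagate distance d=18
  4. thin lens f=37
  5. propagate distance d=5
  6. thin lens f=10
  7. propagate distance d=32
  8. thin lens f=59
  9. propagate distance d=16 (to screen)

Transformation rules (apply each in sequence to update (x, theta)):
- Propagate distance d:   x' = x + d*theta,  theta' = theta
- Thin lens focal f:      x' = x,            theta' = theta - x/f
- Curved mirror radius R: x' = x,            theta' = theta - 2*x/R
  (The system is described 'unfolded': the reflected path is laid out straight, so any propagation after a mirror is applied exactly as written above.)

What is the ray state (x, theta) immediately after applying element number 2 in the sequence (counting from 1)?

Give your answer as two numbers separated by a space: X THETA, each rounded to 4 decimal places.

Answer: -4.0000 -0.3298

Derivation:
Initial: x=2.0000 theta=-0.4000
After 1 (propagate distance d=15): x=-4.0000 theta=-0.4000
After 2 (thin lens f=57): x=-4.0000 theta=-94/285 (≈-0.3298)
Rounded to 4 decimal places: x = -4.0000, theta = -0.3298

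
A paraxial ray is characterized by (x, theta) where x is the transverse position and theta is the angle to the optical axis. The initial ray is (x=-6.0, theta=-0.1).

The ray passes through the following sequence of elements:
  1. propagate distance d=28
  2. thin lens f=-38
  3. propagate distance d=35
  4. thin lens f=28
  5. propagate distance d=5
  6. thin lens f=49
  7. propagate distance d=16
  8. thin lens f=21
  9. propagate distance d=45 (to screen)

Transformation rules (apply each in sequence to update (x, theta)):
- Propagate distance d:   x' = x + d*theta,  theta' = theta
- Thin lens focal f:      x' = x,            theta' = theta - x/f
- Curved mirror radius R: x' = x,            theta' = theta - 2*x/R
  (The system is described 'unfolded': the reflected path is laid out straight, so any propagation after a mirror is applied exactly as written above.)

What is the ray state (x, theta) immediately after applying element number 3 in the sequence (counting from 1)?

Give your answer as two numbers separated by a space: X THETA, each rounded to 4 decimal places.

Answer: -20.4053 -0.3316

Derivation:
Initial: x=-6.0000 theta=-0.1000
After 1 (propagate distance d=28): x=-8.8000 theta=-0.1000
After 2 (thin lens f=-38): x=-8.8000 theta=-63/190 (≈-0.3316)
After 3 (propagate distance d=35): x=-3877/190 (≈-20.4053) theta=-63/190 (≈-0.3316)
Rounded to 4 decimal places: x = -20.4053, theta = -0.3316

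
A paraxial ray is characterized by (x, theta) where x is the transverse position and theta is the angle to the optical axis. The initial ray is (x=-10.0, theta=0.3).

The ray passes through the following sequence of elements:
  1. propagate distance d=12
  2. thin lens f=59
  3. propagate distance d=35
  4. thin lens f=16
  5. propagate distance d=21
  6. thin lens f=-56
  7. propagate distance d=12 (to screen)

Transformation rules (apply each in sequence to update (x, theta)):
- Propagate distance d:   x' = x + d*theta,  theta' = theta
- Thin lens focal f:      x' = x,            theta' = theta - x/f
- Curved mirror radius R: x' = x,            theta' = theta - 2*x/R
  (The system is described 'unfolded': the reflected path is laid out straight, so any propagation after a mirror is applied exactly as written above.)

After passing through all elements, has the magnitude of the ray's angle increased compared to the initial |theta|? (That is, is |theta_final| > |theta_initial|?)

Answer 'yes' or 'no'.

Answer: no

Derivation:
Initial: x=-10.0000 theta=0.3000
After 1 (propagate distance d=12): x=-6.4000 theta=0.3000
After 2 (thin lens f=59): x=-6.4000 theta=241/590 (≈0.4085)
After 3 (propagate distance d=35): x=4659/590 (≈7.8966) theta=241/590 (≈0.4085)
After 4 (thin lens f=16): x=4659/590 (≈7.8966) theta=-803/9440 (≈-0.0851)
After 5 (propagate distance d=21): x=57681/9440 (≈6.1103) theta=-803/9440 (≈-0.0851)
After 6 (thin lens f=-56): x=57681/9440 (≈6.1103) theta=12713/528640 (≈0.0240)
After 7 (propagate distance d=12 (to screen)): x=845673/132160 (≈6.3989) theta=12713/528640 (≈0.0240)
|theta_initial|=0.3000 |theta_final|=12713/528640 (≈0.0240) -> not increased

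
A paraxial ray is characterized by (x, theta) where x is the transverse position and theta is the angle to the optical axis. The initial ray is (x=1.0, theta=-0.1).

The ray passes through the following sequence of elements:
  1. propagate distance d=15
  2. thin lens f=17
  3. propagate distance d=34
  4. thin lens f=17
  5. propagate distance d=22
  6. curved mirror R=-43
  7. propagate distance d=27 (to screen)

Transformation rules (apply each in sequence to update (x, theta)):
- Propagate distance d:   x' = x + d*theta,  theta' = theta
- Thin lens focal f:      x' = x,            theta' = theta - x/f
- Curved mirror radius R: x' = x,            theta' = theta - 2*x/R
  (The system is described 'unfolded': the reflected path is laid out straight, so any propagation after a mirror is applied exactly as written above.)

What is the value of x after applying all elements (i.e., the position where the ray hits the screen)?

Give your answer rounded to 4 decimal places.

Answer: 1.1209

Derivation:
Initial: x=1.0000 theta=-0.1000
After 1 (propagate distance d=15): x=-0.5000 theta=-0.1000
After 2 (thin lens f=17): x=-0.5000 theta=-6/85 (≈-0.0706)
After 3 (propagate distance d=34): x=-2.9000 theta=-6/85 (≈-0.0706)
After 4 (thin lens f=17): x=-2.9000 theta=0.1000
After 5 (propagate distance d=22): x=-0.7000 theta=0.1000
After 6 (curved mirror R=-43): x=-0.7000 theta=29/430 (≈0.0674)
After 7 (propagate distance d=27 (to screen)): x=241/215 (≈1.1209) theta=29/430 (≈0.0674)
Rounded to 4 decimal places: x = 1.1209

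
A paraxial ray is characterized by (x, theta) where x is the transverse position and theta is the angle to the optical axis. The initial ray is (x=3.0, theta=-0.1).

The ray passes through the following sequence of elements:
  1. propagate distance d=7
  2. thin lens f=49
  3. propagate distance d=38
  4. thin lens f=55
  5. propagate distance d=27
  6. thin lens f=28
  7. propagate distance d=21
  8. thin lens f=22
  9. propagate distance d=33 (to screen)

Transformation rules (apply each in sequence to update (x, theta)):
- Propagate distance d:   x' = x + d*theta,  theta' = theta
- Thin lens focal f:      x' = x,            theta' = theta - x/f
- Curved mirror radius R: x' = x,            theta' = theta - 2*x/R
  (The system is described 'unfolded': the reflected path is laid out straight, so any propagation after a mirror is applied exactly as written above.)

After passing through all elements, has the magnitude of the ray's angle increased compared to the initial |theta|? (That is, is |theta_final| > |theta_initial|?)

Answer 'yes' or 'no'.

Answer: yes

Derivation:
Initial: x=3.0000 theta=-0.1000
After 1 (propagate distance d=7): x=2.3000 theta=-0.1000
After 2 (thin lens f=49): x=2.3000 theta=-36/245 (≈-0.1469)
After 3 (propagate distance d=38): x=-1609/490 (≈-3.2837) theta=-36/245 (≈-0.1469)
After 4 (thin lens f=55): x=-1609/490 (≈-3.2837) theta=-2351/26950 (≈-0.0872)
After 5 (propagate distance d=27): x=-75986/13475 (≈-5.6390) theta=-2351/26950 (≈-0.0872)
After 6 (thin lens f=28): x=-75986/13475 (≈-5.6390) theta=10768/94325 (≈0.1142)
After 7 (propagate distance d=21): x=-43682/13475 (≈-3.2417) theta=10768/94325 (≈0.1142)
After 8 (thin lens f=22): x=-43682/13475 (≈-3.2417) theta=54267/207515 (≈0.2615)
After 9 (propagate distance d=33 (to screen)): x=508231/94325 (≈5.3881) theta=54267/207515 (≈0.2615)
|theta_initial|=0.1000 |theta_final|=54267/207515 (≈0.2615) -> increased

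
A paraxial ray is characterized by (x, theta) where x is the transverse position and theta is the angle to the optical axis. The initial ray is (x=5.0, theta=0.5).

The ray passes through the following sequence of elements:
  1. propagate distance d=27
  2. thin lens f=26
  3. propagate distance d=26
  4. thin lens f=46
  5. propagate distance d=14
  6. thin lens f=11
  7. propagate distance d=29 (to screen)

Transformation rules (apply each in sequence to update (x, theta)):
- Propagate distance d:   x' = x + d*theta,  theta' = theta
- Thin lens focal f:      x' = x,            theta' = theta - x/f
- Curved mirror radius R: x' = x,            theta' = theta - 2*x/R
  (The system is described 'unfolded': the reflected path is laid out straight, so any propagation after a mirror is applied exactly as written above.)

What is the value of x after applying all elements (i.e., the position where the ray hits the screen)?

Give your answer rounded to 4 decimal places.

Initial: x=5.0000 theta=0.5000
After 1 (propagate distance d=27): x=18.5000 theta=0.5000
After 2 (thin lens f=26): x=18.5000 theta=-11/52 (≈-0.2115)
After 3 (propagate distance d=26): x=13.0000 theta=-11/52 (≈-0.2115)
After 4 (thin lens f=46): x=13.0000 theta=-591/1196 (≈-0.4941)
After 5 (propagate distance d=14): x=3637/598 (≈6.0819) theta=-591/1196 (≈-0.4941)
After 6 (thin lens f=11): x=3637/598 (≈6.0819) theta=-13775/13156 (≈-1.0471)
After 7 (propagate distance d=29 (to screen)): x=-319461/13156 (≈-24.2825) theta=-13775/13156 (≈-1.0471)
Rounded to 4 decimal places: x = -24.2825

Answer: -24.2825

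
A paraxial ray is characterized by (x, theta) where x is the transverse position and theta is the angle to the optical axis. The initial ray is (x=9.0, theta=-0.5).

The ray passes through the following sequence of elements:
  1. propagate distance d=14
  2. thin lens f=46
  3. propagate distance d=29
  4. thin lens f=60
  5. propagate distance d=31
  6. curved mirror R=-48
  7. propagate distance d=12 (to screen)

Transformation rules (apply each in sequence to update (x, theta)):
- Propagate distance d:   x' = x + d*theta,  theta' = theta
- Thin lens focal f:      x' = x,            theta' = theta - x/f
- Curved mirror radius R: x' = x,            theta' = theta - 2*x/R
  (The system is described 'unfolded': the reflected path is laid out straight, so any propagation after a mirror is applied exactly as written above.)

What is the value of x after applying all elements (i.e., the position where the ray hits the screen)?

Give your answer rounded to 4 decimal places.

Answer: -39.0179

Derivation:
Initial: x=9.0000 theta=-0.5000
After 1 (propagate distance d=14): x=2.0000 theta=-0.5000
After 2 (thin lens f=46): x=2.0000 theta=-25/46 (≈-0.5435)
After 3 (propagate distance d=29): x=-633/46 (≈-13.7609) theta=-25/46 (≈-0.5435)
After 4 (thin lens f=60): x=-633/46 (≈-13.7609) theta=-289/920 (≈-0.3141)
After 5 (propagate distance d=31): x=-21619/920 (≈-23.4989) theta=-289/920 (≈-0.3141)
After 6 (curved mirror R=-48): x=-21619/920 (≈-23.4989) theta=-5711/4416 (≈-1.2933)
After 7 (propagate distance d=12 (to screen)): x=-71793/1840 (≈-39.0179) theta=-5711/4416 (≈-1.2933)
Rounded to 4 decimal places: x = -39.0179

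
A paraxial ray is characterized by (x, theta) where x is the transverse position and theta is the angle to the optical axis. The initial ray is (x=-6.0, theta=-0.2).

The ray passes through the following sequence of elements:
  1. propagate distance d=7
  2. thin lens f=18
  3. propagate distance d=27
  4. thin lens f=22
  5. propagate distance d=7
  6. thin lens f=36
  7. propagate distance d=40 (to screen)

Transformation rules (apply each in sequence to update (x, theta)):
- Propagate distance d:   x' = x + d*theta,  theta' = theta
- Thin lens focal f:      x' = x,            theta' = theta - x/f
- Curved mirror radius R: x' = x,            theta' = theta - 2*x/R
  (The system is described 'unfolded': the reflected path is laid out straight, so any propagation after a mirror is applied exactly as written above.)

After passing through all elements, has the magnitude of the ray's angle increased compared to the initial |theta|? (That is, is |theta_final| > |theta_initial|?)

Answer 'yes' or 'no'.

Initial: x=-6.0000 theta=-0.2000
After 1 (propagate distance d=7): x=-7.4000 theta=-0.2000
After 2 (thin lens f=18): x=-7.4000 theta=19/90 (≈0.2111)
After 3 (propagate distance d=27): x=-1.7000 theta=19/90 (≈0.2111)
After 4 (thin lens f=22): x=-1.7000 theta=571/1980 (≈0.2884)
After 5 (propagate distance d=7): x=631/1980 (≈0.3187) theta=571/1980 (≈0.2884)
After 6 (thin lens f=36): x=631/1980 (≈0.3187) theta=3985/14256 (≈0.2795)
After 7 (propagate distance d=40 (to screen)): x=204929/17820 (≈11.4999) theta=3985/14256 (≈0.2795)
|theta_initial|=0.2000 |theta_final|=3985/14256 (≈0.2795) -> increased

Answer: yes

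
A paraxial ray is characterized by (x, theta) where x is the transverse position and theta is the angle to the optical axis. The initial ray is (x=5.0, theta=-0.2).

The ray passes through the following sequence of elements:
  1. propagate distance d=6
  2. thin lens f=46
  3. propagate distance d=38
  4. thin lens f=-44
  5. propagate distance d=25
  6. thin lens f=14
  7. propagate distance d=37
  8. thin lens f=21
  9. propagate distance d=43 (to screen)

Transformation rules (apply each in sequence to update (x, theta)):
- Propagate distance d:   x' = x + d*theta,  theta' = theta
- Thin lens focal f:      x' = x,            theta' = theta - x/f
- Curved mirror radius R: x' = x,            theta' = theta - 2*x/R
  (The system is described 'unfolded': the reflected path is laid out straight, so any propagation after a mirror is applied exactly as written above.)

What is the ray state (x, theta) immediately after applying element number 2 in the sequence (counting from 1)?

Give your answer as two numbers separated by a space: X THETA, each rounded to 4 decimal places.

Answer: 3.8000 -0.2826

Derivation:
Initial: x=5.0000 theta=-0.2000
After 1 (propagate distance d=6): x=3.8000 theta=-0.2000
After 2 (thin lens f=46): x=3.8000 theta=-13/46 (≈-0.2826)
Rounded to 4 decimal places: x = 3.8000, theta = -0.2826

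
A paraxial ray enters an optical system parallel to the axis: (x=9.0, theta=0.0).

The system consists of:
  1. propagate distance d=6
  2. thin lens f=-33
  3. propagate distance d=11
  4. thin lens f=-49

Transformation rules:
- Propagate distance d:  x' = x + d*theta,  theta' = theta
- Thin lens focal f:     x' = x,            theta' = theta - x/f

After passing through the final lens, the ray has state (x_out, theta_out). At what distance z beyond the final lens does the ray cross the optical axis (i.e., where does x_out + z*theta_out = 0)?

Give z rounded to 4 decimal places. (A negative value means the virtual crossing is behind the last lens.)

Answer: -23.1828

Derivation:
Initial: x=9.0000 theta=0.0000
After 1 (propagate distance d=6): x=9.0000 theta=0.0000
After 2 (thin lens f=-33): x=9.0000 theta=3/11 (≈0.2727)
After 3 (propagate distance d=11): x=12.0000 theta=3/11 (≈0.2727)
After 4 (thin lens f=-49): x=12.0000 theta=279/539 (≈0.5176)
z_focus = -x_out/theta_out = -(12.0000)/(279/539) = -2156/93 ≈ -23.1828
Rounded to 4 decimal places: z = -23.1828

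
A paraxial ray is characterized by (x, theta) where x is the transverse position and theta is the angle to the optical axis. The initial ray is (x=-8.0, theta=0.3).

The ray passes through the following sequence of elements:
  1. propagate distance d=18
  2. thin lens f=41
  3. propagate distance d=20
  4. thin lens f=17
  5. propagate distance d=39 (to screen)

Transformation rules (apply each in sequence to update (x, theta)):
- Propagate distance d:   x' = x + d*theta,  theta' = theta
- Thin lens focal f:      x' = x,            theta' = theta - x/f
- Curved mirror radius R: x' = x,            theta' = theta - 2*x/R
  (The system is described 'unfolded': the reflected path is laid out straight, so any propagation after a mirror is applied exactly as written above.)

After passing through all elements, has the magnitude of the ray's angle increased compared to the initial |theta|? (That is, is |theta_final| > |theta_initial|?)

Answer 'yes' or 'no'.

Initial: x=-8.0000 theta=0.3000
After 1 (propagate distance d=18): x=-2.6000 theta=0.3000
After 2 (thin lens f=41): x=-2.6000 theta=149/410 (≈0.3634)
After 3 (propagate distance d=20): x=957/205 (≈4.6683) theta=149/410 (≈0.3634)
After 4 (thin lens f=17): x=957/205 (≈4.6683) theta=619/6970 (≈0.0888)
After 5 (propagate distance d=39 (to screen)): x=56679/6970 (≈8.1319) theta=619/6970 (≈0.0888)
|theta_initial|=0.3000 |theta_final|=619/6970 (≈0.0888) -> not increased

Answer: no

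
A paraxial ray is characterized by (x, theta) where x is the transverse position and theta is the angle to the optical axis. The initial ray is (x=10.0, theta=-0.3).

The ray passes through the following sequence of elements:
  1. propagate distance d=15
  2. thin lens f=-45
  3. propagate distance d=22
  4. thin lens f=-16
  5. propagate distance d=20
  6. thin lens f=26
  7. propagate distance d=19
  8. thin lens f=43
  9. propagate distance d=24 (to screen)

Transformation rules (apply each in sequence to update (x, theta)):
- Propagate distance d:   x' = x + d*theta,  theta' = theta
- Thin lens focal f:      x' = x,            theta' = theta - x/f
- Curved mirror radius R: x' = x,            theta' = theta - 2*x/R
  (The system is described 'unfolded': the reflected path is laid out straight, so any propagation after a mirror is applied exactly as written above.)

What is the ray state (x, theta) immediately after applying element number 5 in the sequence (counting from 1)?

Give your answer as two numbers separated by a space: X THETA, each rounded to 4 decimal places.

Initial: x=10.0000 theta=-0.3000
After 1 (propagate distance d=15): x=5.5000 theta=-0.3000
After 2 (thin lens f=-45): x=5.5000 theta=-8/45 (≈-0.1778)
After 3 (propagate distance d=22): x=143/90 (≈1.5889) theta=-8/45 (≈-0.1778)
After 4 (thin lens f=-16): x=143/90 (≈1.5889) theta=-113/1440 (≈-0.0785)
After 5 (propagate distance d=20): x=7/360 (≈0.0194) theta=-113/1440 (≈-0.0785)
Rounded to 4 decimal places: x = 0.0194, theta = -0.0785

Answer: 0.0194 -0.0785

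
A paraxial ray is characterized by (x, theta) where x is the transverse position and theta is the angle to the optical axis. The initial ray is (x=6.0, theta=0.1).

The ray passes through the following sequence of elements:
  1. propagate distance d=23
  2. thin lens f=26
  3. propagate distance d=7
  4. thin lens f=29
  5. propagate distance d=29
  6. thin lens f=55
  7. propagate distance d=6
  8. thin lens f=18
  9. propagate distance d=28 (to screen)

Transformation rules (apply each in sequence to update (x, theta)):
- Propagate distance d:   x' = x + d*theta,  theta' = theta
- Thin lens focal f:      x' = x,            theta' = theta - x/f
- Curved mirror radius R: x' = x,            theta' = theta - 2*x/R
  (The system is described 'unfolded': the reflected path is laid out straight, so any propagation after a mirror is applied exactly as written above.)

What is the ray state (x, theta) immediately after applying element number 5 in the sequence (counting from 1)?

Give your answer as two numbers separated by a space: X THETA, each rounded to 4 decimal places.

Answer: -6.3577 -0.4525

Derivation:
Initial: x=6.0000 theta=0.1000
After 1 (propagate distance d=23): x=8.3000 theta=0.1000
After 2 (thin lens f=26): x=8.3000 theta=-57/260 (≈-0.2192)
After 3 (propagate distance d=7): x=1759/260 (≈6.7654) theta=-57/260 (≈-0.2192)
After 4 (thin lens f=29): x=1759/260 (≈6.7654) theta=-853/1885 (≈-0.4525)
After 5 (propagate distance d=29): x=-1653/260 (≈-6.3577) theta=-853/1885 (≈-0.4525)
Rounded to 4 decimal places: x = -6.3577, theta = -0.4525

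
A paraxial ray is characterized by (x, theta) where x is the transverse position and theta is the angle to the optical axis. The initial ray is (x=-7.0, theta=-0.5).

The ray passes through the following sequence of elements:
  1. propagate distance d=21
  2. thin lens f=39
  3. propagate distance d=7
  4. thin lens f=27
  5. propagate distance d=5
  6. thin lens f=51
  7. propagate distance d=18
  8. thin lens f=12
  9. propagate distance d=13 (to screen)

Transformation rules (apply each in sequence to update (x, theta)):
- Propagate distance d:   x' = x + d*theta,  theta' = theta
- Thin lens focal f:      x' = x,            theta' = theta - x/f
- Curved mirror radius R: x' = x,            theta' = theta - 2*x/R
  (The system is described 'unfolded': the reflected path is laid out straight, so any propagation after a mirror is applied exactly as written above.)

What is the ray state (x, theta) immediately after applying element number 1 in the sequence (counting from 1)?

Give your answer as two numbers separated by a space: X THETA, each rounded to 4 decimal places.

Initial: x=-7.0000 theta=-0.5000
After 1 (propagate distance d=21): x=-17.5000 theta=-0.5000
Rounded to 4 decimal places: x = -17.5000, theta = -0.5000

Answer: -17.5000 -0.5000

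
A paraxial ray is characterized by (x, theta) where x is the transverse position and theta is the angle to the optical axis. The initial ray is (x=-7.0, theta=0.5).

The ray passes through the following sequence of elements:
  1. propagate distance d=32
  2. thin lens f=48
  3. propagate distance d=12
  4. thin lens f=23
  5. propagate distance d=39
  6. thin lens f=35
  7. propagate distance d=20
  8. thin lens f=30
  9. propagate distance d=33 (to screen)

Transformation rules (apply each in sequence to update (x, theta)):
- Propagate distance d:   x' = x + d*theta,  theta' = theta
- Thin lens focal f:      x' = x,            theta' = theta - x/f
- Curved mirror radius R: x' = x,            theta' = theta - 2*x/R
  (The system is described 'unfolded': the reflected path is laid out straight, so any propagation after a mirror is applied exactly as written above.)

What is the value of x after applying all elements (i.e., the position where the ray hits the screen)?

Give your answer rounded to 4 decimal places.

Answer: -10.7678

Derivation:
Initial: x=-7.0000 theta=0.5000
After 1 (propagate distance d=32): x=9.0000 theta=0.5000
After 2 (thin lens f=48): x=9.0000 theta=0.3125
After 3 (propagate distance d=12): x=12.7500 theta=0.3125
After 4 (thin lens f=23): x=12.7500 theta=-89/368 (≈-0.2418)
After 5 (propagate distance d=39): x=1221/368 (≈3.3179) theta=-89/368 (≈-0.2418)
After 6 (thin lens f=35): x=1221/368 (≈3.3179) theta=-271/805 (≈-0.3366)
After 7 (propagate distance d=20): x=-8797/2576 (≈-3.4150) theta=-271/805 (≈-0.3366)
After 8 (thin lens f=30): x=-8797/2576 (≈-3.4150) theta=-17219/77280 (≈-0.2228)
After 9 (propagate distance d=33 (to screen)): x=-277379/25760 (≈-10.7678) theta=-17219/77280 (≈-0.2228)
Rounded to 4 decimal places: x = -10.7678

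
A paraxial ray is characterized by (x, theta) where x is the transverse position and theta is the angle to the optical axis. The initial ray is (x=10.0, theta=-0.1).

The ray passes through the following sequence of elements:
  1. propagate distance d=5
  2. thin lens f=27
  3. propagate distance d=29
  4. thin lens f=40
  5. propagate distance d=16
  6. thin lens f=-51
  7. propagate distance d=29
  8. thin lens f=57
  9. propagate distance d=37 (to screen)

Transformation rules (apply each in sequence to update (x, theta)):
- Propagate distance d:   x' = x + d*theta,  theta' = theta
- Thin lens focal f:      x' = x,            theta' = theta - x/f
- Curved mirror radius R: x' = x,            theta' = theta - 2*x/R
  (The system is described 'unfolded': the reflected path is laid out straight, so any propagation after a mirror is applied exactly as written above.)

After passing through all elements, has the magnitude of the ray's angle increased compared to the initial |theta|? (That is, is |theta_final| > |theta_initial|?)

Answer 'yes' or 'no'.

Initial: x=10.0000 theta=-0.1000
After 1 (propagate distance d=5): x=9.5000 theta=-0.1000
After 2 (thin lens f=27): x=9.5000 theta=-61/135 (≈-0.4519)
After 3 (propagate distance d=29): x=-973/270 (≈-3.6037) theta=-61/135 (≈-0.4519)
After 4 (thin lens f=40): x=-973/270 (≈-3.6037) theta=-3907/10800 (≈-0.3618)
After 5 (propagate distance d=16): x=-12679/1350 (≈-9.3919) theta=-3907/10800 (≈-0.3618)
After 6 (thin lens f=-51): x=-12679/1350 (≈-9.3919) theta=-300689/550800 (≈-0.5459)
After 7 (propagate distance d=29): x=-13893013/550800 (≈-25.2233) theta=-300689/550800 (≈-0.5459)
After 8 (thin lens f=57): x=-13893013/550800 (≈-25.2233) theta=-162313/1569780 (≈-0.1034)
After 9 (propagate distance d=37 (to screen)): x=-912013361/31395600 (≈-29.0491) theta=-162313/1569780 (≈-0.1034)
|theta_initial|=0.1000 |theta_final|=162313/1569780 (≈0.1034) -> increased

Answer: yes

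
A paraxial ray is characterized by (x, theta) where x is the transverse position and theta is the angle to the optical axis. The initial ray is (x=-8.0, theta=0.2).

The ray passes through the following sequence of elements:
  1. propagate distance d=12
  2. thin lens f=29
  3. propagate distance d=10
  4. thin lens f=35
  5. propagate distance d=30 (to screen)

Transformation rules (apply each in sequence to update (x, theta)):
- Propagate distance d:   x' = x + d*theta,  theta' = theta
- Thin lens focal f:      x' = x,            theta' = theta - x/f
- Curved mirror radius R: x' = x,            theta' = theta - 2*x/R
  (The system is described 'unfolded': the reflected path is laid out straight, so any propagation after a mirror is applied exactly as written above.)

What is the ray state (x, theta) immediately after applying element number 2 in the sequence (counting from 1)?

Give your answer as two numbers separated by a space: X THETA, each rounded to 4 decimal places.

Answer: -5.6000 0.3931

Derivation:
Initial: x=-8.0000 theta=0.2000
After 1 (propagate distance d=12): x=-5.6000 theta=0.2000
After 2 (thin lens f=29): x=-5.6000 theta=57/145 (≈0.3931)
Rounded to 4 decimal places: x = -5.6000, theta = 0.3931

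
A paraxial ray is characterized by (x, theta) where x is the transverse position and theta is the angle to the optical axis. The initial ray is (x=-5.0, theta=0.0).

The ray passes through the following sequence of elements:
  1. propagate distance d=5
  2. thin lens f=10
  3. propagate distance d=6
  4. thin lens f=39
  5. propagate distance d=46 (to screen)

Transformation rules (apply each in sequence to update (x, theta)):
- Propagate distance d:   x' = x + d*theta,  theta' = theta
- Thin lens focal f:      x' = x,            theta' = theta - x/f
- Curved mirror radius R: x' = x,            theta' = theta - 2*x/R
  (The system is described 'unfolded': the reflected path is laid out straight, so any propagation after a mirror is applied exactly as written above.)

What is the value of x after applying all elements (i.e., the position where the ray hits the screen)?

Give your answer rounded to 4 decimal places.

Initial: x=-5.0000 theta=0.0000
After 1 (propagate distance d=5): x=-5.0000 theta=0.0000
After 2 (thin lens f=10): x=-5.0000 theta=0.5000
After 3 (propagate distance d=6): x=-2.0000 theta=0.5000
After 4 (thin lens f=39): x=-2.0000 theta=43/78 (≈0.5513)
After 5 (propagate distance d=46 (to screen)): x=911/39 (≈23.3590) theta=43/78 (≈0.5513)
Rounded to 4 decimal places: x = 23.3590

Answer: 23.3590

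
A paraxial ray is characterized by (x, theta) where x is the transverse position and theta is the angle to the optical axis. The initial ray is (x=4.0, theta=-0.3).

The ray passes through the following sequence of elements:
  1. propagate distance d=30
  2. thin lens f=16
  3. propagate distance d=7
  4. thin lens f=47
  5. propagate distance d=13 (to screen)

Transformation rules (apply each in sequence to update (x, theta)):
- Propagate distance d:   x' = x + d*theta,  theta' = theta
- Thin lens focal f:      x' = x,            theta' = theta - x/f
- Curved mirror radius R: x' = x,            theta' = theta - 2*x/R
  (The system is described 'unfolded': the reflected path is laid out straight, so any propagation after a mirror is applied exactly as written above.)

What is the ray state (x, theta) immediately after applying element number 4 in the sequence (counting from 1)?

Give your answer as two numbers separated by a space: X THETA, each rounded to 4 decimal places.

Initial: x=4.0000 theta=-0.3000
After 1 (propagate distance d=30): x=-5.0000 theta=-0.3000
After 2 (thin lens f=16): x=-5.0000 theta=0.0125
After 3 (propagate distance d=7): x=-4.9125 theta=0.0125
After 4 (thin lens f=47): x=-4.9125 theta=11/94 (≈0.1170)
Rounded to 4 decimal places: x = -4.9125, theta = 0.1170

Answer: -4.9125 0.1170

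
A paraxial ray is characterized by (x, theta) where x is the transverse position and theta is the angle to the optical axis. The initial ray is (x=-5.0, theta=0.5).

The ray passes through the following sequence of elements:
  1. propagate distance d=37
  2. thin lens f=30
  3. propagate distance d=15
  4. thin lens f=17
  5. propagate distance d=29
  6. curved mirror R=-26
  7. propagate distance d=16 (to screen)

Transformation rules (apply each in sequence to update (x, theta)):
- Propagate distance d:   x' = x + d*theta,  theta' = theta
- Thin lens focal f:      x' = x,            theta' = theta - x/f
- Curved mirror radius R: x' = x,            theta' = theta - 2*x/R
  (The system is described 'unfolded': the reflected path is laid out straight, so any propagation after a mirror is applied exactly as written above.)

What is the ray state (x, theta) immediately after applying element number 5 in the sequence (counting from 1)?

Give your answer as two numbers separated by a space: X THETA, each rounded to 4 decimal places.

Initial: x=-5.0000 theta=0.5000
After 1 (propagate distance d=37): x=13.5000 theta=0.5000
After 2 (thin lens f=30): x=13.5000 theta=0.0500
After 3 (propagate distance d=15): x=14.2500 theta=0.0500
After 4 (thin lens f=17): x=14.2500 theta=-67/85 (≈-0.7882)
After 5 (propagate distance d=29): x=-2927/340 (≈-8.6088) theta=-67/85 (≈-0.7882)
Rounded to 4 decimal places: x = -8.6088, theta = -0.7882

Answer: -8.6088 -0.7882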